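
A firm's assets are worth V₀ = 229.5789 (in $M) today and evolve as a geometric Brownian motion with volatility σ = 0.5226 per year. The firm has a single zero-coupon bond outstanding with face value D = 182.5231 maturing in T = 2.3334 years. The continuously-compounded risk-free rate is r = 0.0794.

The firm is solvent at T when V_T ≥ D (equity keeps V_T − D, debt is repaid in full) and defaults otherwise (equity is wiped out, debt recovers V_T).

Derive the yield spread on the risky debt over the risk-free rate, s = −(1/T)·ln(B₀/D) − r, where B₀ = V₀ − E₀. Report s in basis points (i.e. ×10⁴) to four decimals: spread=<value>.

d₁ = [ln(V₀/D) + (r + σ²/2)T] / (σ√T)
   = [ln(229.5789/182.5231) + (0.0794 + 0.5·0.5226²)·2.3334] / (0.5226·√2.3334)
   = [0.229370 + 0.503910] / 0.798296 = 0.918557
d₂ = d₁ − σ√T = 0.918557 − 0.798296 = 0.120261
N(d₁) = 0.820836,  N(d₂) = 0.547862,  e^(−rT) = 0.830878
E₀ = V₀·N(d₁) − D·e^(−rT)·N(d₂)
   = 229.5789·0.820836 − 182.5231·0.830878·0.547862 = 105.361011
B₀ = V₀ − E₀ = 229.5789 − 105.361011 = 124.217889
spread = −(1/T)·ln(B₀/D) − r = −(1/2.3334)·ln(124.217889/182.5231) − 0.0794 = 0.08552652
in basis points: 0.08552652 × 10⁴ = 855.2652 bp

spread=855.2652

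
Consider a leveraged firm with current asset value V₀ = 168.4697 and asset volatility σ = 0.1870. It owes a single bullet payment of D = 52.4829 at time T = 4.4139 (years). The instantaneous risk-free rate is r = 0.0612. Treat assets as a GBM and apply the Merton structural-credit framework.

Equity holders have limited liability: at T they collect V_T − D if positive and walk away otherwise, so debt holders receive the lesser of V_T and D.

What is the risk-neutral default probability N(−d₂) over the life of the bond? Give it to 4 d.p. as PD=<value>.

PD=0.0003

d₁ = [ln(V₀/D) + (r + σ²/2)T] / (σ√T)
   = [ln(168.4697/52.4829) + (0.0612 + 0.5·0.1870²)·4.4139] / (0.1870·√4.4139)
   = [1.166269 + 0.347306] / 0.392874 = 3.852572
d₂ = d₁ − σ√T = 3.852572 − 0.392874 = 3.459699
risk-neutral PD = N(−d₂) = N(-3.459699) = 0.000270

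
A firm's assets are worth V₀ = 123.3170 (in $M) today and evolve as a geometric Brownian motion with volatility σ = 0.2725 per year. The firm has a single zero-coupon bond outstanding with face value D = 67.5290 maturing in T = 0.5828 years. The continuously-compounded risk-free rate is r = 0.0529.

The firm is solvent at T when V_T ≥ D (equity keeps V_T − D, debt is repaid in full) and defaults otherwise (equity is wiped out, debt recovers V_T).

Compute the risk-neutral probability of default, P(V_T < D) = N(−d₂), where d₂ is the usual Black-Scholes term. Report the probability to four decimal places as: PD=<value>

PD=0.0016

d₁ = [ln(V₀/D) + (r + σ²/2)T] / (σ√T)
   = [ln(123.3170/67.5290) + (0.0529 + 0.5·0.2725²)·0.5828] / (0.2725·√0.5828)
   = [0.602201 + 0.052468] / 0.208030 = 3.146994
d₂ = d₁ − σ√T = 3.146994 − 0.208030 = 2.938963
risk-neutral PD = N(−d₂) = N(-2.938963) = 0.001647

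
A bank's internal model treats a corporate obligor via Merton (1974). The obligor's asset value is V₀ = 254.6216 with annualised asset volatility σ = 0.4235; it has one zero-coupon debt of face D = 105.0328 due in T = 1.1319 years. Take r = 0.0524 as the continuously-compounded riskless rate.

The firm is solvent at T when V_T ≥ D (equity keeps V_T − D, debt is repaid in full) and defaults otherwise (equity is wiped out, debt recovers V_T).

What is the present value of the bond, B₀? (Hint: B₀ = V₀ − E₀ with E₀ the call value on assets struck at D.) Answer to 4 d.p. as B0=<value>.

B0=98.5270

d₁ = [ln(V₀/D) + (r + σ²/2)T] / (σ√T)
   = [ln(254.6216/105.0328) + (0.0524 + 0.5·0.4235²)·1.1319] / (0.4235·√1.1319)
   = [0.885506 + 0.160816] / 0.450565 = 2.322244
d₂ = d₁ − σ√T = 2.322244 − 0.450565 = 1.871679
N(d₁) = 0.989890,  N(d₂) = 0.969374,  e^(−rT) = 0.942413
E₀ = V₀·N(d₁) − D·e^(−rT)·N(d₂)
   = 254.6216·0.989890 − 105.0328·0.942413·0.969374 = 156.094558
B₀ = V₀ − E₀ = 254.6216 − 156.094558 = 98.527042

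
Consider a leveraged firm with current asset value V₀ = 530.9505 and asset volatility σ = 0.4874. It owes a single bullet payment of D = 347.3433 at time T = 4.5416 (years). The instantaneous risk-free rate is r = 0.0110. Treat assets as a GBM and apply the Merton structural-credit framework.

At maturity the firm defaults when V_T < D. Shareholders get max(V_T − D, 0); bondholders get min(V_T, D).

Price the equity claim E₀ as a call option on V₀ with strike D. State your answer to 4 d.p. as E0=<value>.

E0=286.6429

d₁ = [ln(V₀/D) + (r + σ²/2)T] / (σ√T)
   = [ln(530.9505/347.3433) + (0.0110 + 0.5·0.4874²)·4.5416] / (0.4874·√4.5416)
   = [0.424355 + 0.589406] / 1.038700 = 0.975991
d₂ = d₁ − σ√T = 0.975991 − 1.038700 = -0.062709
N(d₁) = 0.835465,  N(d₂) = 0.474999,  e^(−rT) = 0.951270
E₀ = V₀·N(d₁) − D·e^(−rT)·N(d₂)
   = 530.9505·0.835465 − 347.3433·0.951270·0.474999 = 286.642926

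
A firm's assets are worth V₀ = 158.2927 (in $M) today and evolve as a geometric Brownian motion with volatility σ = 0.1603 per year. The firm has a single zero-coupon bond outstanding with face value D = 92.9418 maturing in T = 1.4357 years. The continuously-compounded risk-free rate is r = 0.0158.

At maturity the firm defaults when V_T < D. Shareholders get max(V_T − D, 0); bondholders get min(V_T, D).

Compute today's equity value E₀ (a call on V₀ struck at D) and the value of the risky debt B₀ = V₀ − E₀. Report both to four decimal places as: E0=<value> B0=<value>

E0=67.4483 B0=90.8444

d₁ = [ln(V₀/D) + (r + σ²/2)T] / (σ√T)
   = [ln(158.2927/92.9418) + (0.0158 + 0.5·0.1603²)·1.4357] / (0.1603·√1.4357)
   = [0.532472 + 0.041130] / 0.192073 = 2.986383
d₂ = d₁ − σ√T = 2.986383 − 0.192073 = 2.794311
N(d₁) = 0.998589,  N(d₂) = 0.997399,  e^(−rT) = 0.977571
E₀ = V₀·N(d₁) − D·e^(−rT)·N(d₂)
   = 158.2927·0.998589 − 92.9418·0.977571·0.997399 = 67.448312
B₀ = V₀ − E₀ = 158.2927 − 67.448312 = 90.844388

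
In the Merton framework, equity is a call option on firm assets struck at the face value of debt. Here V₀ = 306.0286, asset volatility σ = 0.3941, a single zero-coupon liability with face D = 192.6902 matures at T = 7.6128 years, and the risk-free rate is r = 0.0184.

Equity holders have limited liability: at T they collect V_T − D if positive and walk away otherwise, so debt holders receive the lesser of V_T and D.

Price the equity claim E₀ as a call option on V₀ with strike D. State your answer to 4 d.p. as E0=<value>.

d₁ = [ln(V₀/D) + (r + σ²/2)T] / (σ√T)
   = [ln(306.0286/192.6902) + (0.0184 + 0.5·0.3941²)·7.6128] / (0.3941·√7.6128)
   = [0.462595 + 0.731266] / 1.087373 = 1.097931
d₂ = d₁ − σ√T = 1.097931 − 1.087373 = 0.010558
N(d₁) = 0.863883,  N(d₂) = 0.504212,  e^(−rT) = 0.869293
E₀ = V₀·N(d₁) − D·e^(−rT)·N(d₂)
   = 306.0286·0.863883 − 192.6902·0.869293·0.504212 = 179.915226

E0=179.9152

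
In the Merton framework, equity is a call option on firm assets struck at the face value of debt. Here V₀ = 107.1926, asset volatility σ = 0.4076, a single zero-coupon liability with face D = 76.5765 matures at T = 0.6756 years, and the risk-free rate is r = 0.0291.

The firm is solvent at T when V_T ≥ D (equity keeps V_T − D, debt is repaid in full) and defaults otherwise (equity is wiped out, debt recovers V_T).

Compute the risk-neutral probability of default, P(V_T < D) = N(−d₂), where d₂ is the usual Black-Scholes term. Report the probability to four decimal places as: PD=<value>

PD=0.1854

d₁ = [ln(V₀/D) + (r + σ²/2)T] / (σ√T)
   = [ln(107.1926/76.5765) + (0.0291 + 0.5·0.4076²)·0.6756] / (0.4076·√0.6756)
   = [0.336337 + 0.075781] / 0.335026 = 1.230107
d₂ = d₁ − σ√T = 1.230107 − 0.335026 = 0.895081
risk-neutral PD = N(−d₂) = N(-0.895081) = 0.185372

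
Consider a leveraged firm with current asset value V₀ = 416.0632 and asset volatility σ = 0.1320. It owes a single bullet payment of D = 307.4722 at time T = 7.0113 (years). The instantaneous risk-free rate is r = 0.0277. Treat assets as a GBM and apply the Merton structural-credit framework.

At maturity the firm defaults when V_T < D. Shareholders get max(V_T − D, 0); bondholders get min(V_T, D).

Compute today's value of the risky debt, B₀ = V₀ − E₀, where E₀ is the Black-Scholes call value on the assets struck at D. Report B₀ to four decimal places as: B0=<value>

d₁ = [ln(V₀/D) + (r + σ²/2)T] / (σ√T)
   = [ln(416.0632/307.4722) + (0.0277 + 0.5·0.1320²)·7.0113] / (0.1320·√7.0113)
   = [0.302452 + 0.255295] / 0.349521 = 1.595750
d₂ = d₁ − σ√T = 1.595750 − 0.349521 = 1.246229
N(d₁) = 0.944728,  N(d₂) = 0.893660,  e^(−rT) = 0.823482
E₀ = V₀·N(d₁) − D·e^(−rT)·N(d₂)
   = 416.0632·0.944728 − 307.4722·0.823482·0.893660 = 166.793569
B₀ = V₀ − E₀ = 416.0632 − 166.793569 = 249.269631

B0=249.2696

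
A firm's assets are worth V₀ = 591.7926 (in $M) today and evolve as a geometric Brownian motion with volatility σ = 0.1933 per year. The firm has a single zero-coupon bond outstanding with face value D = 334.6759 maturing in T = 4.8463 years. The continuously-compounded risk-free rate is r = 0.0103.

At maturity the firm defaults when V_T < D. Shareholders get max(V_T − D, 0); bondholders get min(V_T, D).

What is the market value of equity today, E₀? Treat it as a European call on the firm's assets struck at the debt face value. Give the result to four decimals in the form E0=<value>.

E0=279.2862

d₁ = [ln(V₀/D) + (r + σ²/2)T] / (σ√T)
   = [ln(591.7926/334.6759) + (0.0103 + 0.5·0.1933²)·4.8463] / (0.1933·√4.8463)
   = [0.569994 + 0.140458] / 0.425537 = 1.669542
d₂ = d₁ − σ√T = 1.669542 − 0.425537 = 1.244005
N(d₁) = 0.952495,  N(d₂) = 0.893251,  e^(−rT) = 0.951308
E₀ = V₀·N(d₁) − D·e^(−rT)·N(d₂)
   = 591.7926·0.952495 − 334.6759·0.951308·0.893251 = 279.286151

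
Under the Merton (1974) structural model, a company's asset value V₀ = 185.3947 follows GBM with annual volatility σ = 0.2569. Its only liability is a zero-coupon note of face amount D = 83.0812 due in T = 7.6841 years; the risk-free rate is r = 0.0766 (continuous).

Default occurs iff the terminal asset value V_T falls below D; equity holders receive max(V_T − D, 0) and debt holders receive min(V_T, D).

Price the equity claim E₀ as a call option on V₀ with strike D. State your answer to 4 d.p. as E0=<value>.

d₁ = [ln(V₀/D) + (r + σ²/2)T] / (σ√T)
   = [ln(185.3947/83.0812) + (0.0766 + 0.5·0.2569²)·7.6841] / (0.2569·√7.6841)
   = [0.802669 + 0.842168] / 0.712132 = 2.309735
d₂ = d₁ − σ√T = 2.309735 − 0.712132 = 1.597603
N(d₁) = 0.989549,  N(d₂) = 0.944934,  e^(−rT) = 0.555103
E₀ = V₀·N(d₁) − D·e^(−rT)·N(d₂)
   = 185.3947·0.989549 − 83.0812·0.555103·0.944934 = 139.878014

E0=139.8780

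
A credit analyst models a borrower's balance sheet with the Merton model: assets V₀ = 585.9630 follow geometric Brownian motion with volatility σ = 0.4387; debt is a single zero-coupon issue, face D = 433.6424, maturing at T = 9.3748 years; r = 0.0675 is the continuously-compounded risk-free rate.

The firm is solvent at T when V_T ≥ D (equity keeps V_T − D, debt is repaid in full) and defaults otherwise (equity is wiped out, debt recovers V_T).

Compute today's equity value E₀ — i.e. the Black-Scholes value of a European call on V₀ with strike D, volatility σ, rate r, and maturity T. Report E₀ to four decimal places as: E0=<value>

d₁ = [ln(V₀/D) + (r + σ²/2)T] / (σ√T)
   = [ln(585.9630/433.6424) + (0.0675 + 0.5·0.4387²)·9.3748] / (0.4387·√9.3748)
   = [0.301036 + 1.534925] / 1.343225 = 1.366831
d₂ = d₁ − σ√T = 1.366831 − 1.343225 = 0.023607
N(d₁) = 0.914161,  N(d₂) = 0.509417,  e^(−rT) = 0.531103
E₀ = V₀·N(d₁) − D·e^(−rT)·N(d₂)
   = 585.9630·0.914161 − 433.6424·0.531103·0.509417 = 418.341262

E0=418.3413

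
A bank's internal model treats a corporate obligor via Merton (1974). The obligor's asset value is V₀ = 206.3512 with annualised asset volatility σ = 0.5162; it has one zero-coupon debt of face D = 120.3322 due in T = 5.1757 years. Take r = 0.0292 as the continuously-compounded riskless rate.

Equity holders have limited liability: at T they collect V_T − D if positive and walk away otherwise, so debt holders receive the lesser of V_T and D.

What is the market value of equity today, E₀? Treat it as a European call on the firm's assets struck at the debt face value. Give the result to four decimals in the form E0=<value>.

d₁ = [ln(V₀/D) + (r + σ²/2)T] / (σ√T)
   = [ln(206.3512/120.3322) + (0.0292 + 0.5·0.5162²)·5.1757] / (0.5162·√5.1757)
   = [0.539323 + 0.840695] / 1.174364 = 1.175120
d₂ = d₁ − σ√T = 1.175120 − 1.174364 = 0.000757
N(d₁) = 0.880027,  N(d₂) = 0.500302,  e^(−rT) = 0.859736
E₀ = V₀·N(d₁) − D·e^(−rT)·N(d₂)
   = 206.3512·0.880027 − 120.3322·0.859736·0.500302 = 129.836397

E0=129.8364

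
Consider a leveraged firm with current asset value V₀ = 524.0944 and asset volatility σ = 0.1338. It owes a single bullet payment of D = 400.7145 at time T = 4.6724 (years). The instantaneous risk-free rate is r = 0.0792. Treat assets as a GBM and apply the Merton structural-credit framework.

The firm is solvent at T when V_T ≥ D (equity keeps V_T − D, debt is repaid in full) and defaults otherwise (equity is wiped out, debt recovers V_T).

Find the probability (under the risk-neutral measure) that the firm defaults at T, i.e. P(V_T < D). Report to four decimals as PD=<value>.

PD=0.0196

d₁ = [ln(V₀/D) + (r + σ²/2)T] / (σ√T)
   = [ln(524.0944/400.7145) + (0.0792 + 0.5·0.1338²)·4.6724] / (0.1338·√4.6724)
   = [0.268423 + 0.411878] / 0.289219 = 2.352202
d₂ = d₁ − σ√T = 2.352202 − 0.289219 = 2.062983
risk-neutral PD = N(−d₂) = N(-2.062983) = 0.019557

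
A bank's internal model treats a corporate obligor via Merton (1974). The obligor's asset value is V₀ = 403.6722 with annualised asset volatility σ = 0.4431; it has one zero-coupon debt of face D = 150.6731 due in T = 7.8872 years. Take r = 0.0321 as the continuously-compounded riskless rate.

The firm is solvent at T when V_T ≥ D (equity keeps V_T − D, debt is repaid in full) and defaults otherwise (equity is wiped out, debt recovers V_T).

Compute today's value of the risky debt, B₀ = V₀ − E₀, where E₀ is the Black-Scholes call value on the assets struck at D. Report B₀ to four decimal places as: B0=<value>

B0=96.8489

d₁ = [ln(V₀/D) + (r + σ²/2)T] / (σ√T)
   = [ln(403.6722/150.6731) + (0.0321 + 0.5·0.4431²)·7.8872] / (0.4431·√7.8872)
   = [0.985491 + 1.027456] / 1.244409 = 1.617592
d₂ = d₁ − σ√T = 1.617592 − 1.244409 = 0.373183
N(d₁) = 0.947125,  N(d₂) = 0.645494,  e^(−rT) = 0.776329
E₀ = V₀·N(d₁) − D·e^(−rT)·N(d₂)
   = 403.6722·0.947125 − 150.6731·0.776329·0.645494 = 306.823300
B₀ = V₀ − E₀ = 403.6722 − 306.823300 = 96.848900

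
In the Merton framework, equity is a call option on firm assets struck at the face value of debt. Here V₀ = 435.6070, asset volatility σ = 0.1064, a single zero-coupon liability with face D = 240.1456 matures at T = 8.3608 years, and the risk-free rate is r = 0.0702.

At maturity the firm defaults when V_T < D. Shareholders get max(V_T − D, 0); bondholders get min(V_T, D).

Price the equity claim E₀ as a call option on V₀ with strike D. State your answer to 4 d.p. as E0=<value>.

E0=302.0792

d₁ = [ln(V₀/D) + (r + σ²/2)T] / (σ√T)
   = [ln(435.6070/240.1456) + (0.0702 + 0.5·0.1064²)·8.3608] / (0.1064·√8.3608)
   = [0.595495 + 0.634254] / 0.307656 = 3.997156
d₂ = d₁ − σ√T = 3.997156 − 0.307656 = 3.689500
N(d₁) = 0.999968,  N(d₂) = 0.999888,  e^(−rT) = 0.556033
E₀ = V₀·N(d₁) − D·e^(−rT)·N(d₂)
   = 435.6070·0.999968 − 240.1456·0.556033·0.999888 = 302.079231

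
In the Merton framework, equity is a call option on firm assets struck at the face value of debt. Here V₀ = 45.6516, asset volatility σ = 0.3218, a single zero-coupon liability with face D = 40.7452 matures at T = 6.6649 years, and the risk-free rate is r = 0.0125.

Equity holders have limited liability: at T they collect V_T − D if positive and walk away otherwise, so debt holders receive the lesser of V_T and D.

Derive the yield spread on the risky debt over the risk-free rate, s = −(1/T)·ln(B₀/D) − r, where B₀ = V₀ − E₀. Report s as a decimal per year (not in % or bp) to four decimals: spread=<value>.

spread=0.0447

d₁ = [ln(V₀/D) + (r + σ²/2)T] / (σ√T)
   = [ln(45.6516/40.7452) + (0.0125 + 0.5·0.3218²)·6.6649] / (0.3218·√6.6649)
   = [0.113701 + 0.428404] / 0.830774 = 0.652530
d₂ = d₁ − σ√T = 0.652530 − 0.830774 = -0.178244
N(d₁) = 0.742970,  N(d₂) = 0.429266,  e^(−rT) = 0.920065
E₀ = V₀·N(d₁) − D·e^(−rT)·N(d₂)
   = 45.6516·0.742970 − 40.7452·0.920065·0.429266 = 17.825377
B₀ = V₀ − E₀ = 45.6516 − 17.825377 = 27.826223
spread = −(1/T)·ln(B₀/D) − r = −(1/6.6649)·ln(27.826223/40.7452) − 0.0125 = 0.04471904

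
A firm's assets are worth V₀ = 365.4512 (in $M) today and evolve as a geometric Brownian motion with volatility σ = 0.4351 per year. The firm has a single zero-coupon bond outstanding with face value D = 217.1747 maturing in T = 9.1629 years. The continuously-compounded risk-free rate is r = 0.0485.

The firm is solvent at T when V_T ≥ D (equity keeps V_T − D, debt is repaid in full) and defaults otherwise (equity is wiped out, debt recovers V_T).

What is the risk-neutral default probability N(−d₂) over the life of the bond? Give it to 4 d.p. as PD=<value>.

PD=0.4705

d₁ = [ln(V₀/D) + (r + σ²/2)T] / (σ√T)
   = [ln(365.4512/217.1747) + (0.0485 + 0.5·0.4351²)·9.1629] / (0.4351·√9.1629)
   = [0.520431 + 1.311724] / 1.317060 = 1.391094
d₂ = d₁ − σ√T = 1.391094 − 1.317060 = 0.074034
risk-neutral PD = N(−d₂) = N(-0.074034) = 0.470491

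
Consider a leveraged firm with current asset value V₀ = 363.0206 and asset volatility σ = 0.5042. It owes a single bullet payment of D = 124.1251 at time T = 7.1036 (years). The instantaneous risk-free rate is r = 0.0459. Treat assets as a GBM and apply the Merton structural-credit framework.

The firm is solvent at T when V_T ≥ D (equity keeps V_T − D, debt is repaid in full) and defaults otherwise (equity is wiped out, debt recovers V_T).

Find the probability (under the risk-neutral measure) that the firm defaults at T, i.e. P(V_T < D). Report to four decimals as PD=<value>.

d₁ = [ln(V₀/D) + (r + σ²/2)T] / (σ√T)
   = [ln(363.0206/124.1251) + (0.0459 + 0.5·0.5042²)·7.1036] / (0.5042·√7.1036)
   = [1.073170 + 1.228985] / 1.343823 = 1.713139
d₂ = d₁ − σ√T = 1.713139 − 1.343823 = 0.369315
risk-neutral PD = N(−d₂) = N(-0.369315) = 0.355946

PD=0.3559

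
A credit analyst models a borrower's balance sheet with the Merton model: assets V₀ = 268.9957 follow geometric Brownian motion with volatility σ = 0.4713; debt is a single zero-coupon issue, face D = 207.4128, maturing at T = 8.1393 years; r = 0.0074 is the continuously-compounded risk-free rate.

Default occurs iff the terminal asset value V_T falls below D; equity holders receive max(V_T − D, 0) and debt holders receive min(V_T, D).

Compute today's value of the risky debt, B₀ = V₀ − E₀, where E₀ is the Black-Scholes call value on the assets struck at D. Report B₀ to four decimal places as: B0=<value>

d₁ = [ln(V₀/D) + (r + σ²/2)T] / (σ√T)
   = [ln(268.9957/207.4128) + (0.0074 + 0.5·0.4713²)·8.1393] / (0.4713·√8.1393)
   = [0.259984 + 0.964196] / 1.344593 = 0.910447
d₂ = d₁ − σ√T = 0.910447 − 1.344593 = -0.434146
N(d₁) = 0.818707,  N(d₂) = 0.332091,  e^(−rT) = 0.941547
E₀ = V₀·N(d₁) − D·e^(−rT)·N(d₂)
   = 268.9957·0.818707 − 207.4128·0.941547·0.332091 = 155.374839
B₀ = V₀ − E₀ = 268.9957 − 155.374839 = 113.620861

B0=113.6209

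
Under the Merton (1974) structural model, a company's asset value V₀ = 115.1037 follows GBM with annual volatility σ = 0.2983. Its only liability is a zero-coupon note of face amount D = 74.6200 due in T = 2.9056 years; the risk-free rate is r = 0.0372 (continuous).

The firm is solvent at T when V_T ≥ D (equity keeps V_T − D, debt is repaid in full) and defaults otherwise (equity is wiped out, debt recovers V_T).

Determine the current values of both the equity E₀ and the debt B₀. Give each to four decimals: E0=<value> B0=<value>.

d₁ = [ln(V₀/D) + (r + σ²/2)T] / (σ√T)
   = [ln(115.1037/74.6200) + (0.0372 + 0.5·0.2983²)·2.9056] / (0.2983·√2.9056)
   = [0.433425 + 0.237363] / 0.508477 = 1.319210
d₂ = d₁ − σ√T = 1.319210 − 0.508477 = 0.810733
N(d₁) = 0.906450,  N(d₂) = 0.791240,  e^(−rT) = 0.897548
E₀ = V₀·N(d₁) − D·e^(−rT)·N(d₂)
   = 115.1037·0.906450 − 74.6200·0.897548·0.791240 = 51.342432
B₀ = V₀ − E₀ = 115.1037 − 51.342432 = 63.761268

E0=51.3424 B0=63.7613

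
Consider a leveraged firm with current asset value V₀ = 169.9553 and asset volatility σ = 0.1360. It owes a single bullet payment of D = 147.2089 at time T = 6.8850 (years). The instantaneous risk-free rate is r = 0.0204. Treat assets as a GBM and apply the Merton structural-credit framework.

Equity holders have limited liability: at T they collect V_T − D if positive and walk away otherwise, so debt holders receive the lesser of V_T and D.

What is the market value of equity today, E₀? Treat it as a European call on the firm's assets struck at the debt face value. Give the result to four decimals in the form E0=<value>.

E0=48.3439

d₁ = [ln(V₀/D) + (r + σ²/2)T] / (σ√T)
   = [ln(169.9553/147.2089) + (0.0204 + 0.5·0.1360²)·6.8850] / (0.1360·√6.8850)
   = [0.143683 + 0.204126] / 0.356854 = 0.974654
d₂ = d₁ − σ√T = 0.974654 − 0.356854 = 0.617799
N(d₁) = 0.835134,  N(d₂) = 0.731646,  e^(−rT) = 0.868964
E₀ = V₀·N(d₁) − D·e^(−rT)·N(d₂)
   = 169.9553·0.835134 − 147.2089·0.868964·0.731646 = 48.343858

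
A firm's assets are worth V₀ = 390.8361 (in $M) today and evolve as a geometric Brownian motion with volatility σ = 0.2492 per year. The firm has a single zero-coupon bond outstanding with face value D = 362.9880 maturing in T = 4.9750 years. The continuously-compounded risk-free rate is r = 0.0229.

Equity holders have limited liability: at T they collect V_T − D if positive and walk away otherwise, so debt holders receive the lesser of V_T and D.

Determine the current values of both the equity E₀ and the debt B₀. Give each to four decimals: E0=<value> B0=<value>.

E0=116.0006 B0=274.8355

d₁ = [ln(V₀/D) + (r + σ²/2)T] / (σ√T)
   = [ln(390.8361/362.9880) + (0.0229 + 0.5·0.2492²)·4.9750] / (0.2492·√4.9750)
   = [0.073919 + 0.268403] / 0.555833 = 0.615871
d₂ = d₁ − σ√T = 0.615871 − 0.555833 = 0.060037
N(d₁) = 0.731010,  N(d₂) = 0.523937,  e^(−rT) = 0.892323
E₀ = V₀·N(d₁) − D·e^(−rT)·N(d₂)
   = 390.8361·0.731010 − 362.9880·0.892323·0.523937 = 116.000645
B₀ = V₀ − E₀ = 390.8361 − 116.000645 = 274.835455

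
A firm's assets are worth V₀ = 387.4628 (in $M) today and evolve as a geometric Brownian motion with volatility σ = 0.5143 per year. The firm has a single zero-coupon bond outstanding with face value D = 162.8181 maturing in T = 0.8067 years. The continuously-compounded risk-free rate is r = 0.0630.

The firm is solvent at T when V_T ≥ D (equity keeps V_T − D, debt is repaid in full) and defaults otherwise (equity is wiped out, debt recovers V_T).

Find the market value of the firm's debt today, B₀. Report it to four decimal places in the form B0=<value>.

d₁ = [ln(V₀/D) + (r + σ²/2)T] / (σ√T)
   = [ln(387.4628/162.8181) + (0.0630 + 0.5·0.5143²)·0.8067] / (0.5143·√0.8067)
   = [0.866986 + 0.157510] / 0.461926 = 2.217879
d₂ = d₁ − σ√T = 2.217879 − 0.461926 = 1.755953
N(d₁) = 0.986718,  N(d₂) = 0.960452,  e^(−rT) = 0.950448
E₀ = V₀·N(d₁) − D·e^(−rT)·N(d₂)
   = 387.4628·0.986718 − 162.8181·0.950448·0.960452 = 233.686694
B₀ = V₀ − E₀ = 387.4628 − 233.686694 = 153.776106

B0=153.7761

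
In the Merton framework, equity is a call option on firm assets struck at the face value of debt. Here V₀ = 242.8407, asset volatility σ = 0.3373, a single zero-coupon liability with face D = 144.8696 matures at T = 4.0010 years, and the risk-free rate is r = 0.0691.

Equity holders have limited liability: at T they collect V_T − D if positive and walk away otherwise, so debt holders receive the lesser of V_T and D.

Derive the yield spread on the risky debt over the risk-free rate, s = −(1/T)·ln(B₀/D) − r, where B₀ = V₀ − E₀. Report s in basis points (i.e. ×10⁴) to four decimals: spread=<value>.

d₁ = [ln(V₀/D) + (r + σ²/2)T] / (σ√T)
   = [ln(242.8407/144.8696) + (0.0691 + 0.5·0.3373²)·4.0010] / (0.3373·√4.0010)
   = [0.516572 + 0.504069] / 0.674684 = 1.512767
d₂ = d₁ − σ√T = 1.512767 − 0.674684 = 0.838083
N(d₁) = 0.934831,  N(d₂) = 0.799008,  e^(−rT) = 0.758457
E₀ = V₀·N(d₁) − D·e^(−rT)·N(d₂)
   = 242.8407·0.934831 − 144.8696·0.758457·0.799008 = 139.222028
B₀ = V₀ − E₀ = 242.8407 − 139.222028 = 103.618672
spread = −(1/T)·ln(B₀/D) − r = −(1/4.0010)·ln(103.618672/144.8696) − 0.0691 = 0.01465818
in basis points: 0.01465818 × 10⁴ = 146.5818 bp

spread=146.5818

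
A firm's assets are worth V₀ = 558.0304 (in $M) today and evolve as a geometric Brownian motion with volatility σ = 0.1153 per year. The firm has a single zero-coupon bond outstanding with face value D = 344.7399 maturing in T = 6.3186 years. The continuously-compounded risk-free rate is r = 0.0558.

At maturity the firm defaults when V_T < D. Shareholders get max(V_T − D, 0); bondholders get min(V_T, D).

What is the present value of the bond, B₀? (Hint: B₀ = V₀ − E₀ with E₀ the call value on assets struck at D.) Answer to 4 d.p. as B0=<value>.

B0=242.2470

d₁ = [ln(V₀/D) + (r + σ²/2)T] / (σ√T)
   = [ln(558.0304/344.7399) + (0.0558 + 0.5·0.1153²)·6.3186] / (0.1153·√6.3186)
   = [0.481623 + 0.394578] / 0.289828 = 3.023180
d₂ = d₁ − σ√T = 3.023180 − 0.289828 = 2.733353
N(d₁) = 0.998749,  N(d₂) = 0.996865,  e^(−rT) = 0.702874
E₀ = V₀·N(d₁) − D·e^(−rT)·N(d₂)
   = 558.0304·0.998749 − 344.7399·0.702874·0.996865 = 315.783392
B₀ = V₀ − E₀ = 558.0304 − 315.783392 = 242.247008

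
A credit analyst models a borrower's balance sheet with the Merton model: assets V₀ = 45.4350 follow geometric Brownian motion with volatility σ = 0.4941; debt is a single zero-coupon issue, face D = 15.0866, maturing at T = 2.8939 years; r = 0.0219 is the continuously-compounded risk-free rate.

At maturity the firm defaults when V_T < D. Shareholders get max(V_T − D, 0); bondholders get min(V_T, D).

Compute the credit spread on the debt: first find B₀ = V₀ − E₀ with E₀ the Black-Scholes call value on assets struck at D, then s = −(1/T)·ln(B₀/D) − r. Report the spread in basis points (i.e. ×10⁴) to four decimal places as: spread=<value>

spread=189.5636

d₁ = [ln(V₀/D) + (r + σ²/2)T] / (σ√T)
   = [ln(45.4350/15.0866) + (0.0219 + 0.5·0.4941²)·2.8939] / (0.4941·√2.8939)
   = [1.102476 + 0.416627] / 0.840537 = 1.807302
d₂ = d₁ − σ√T = 1.807302 − 0.840537 = 0.966765
N(d₁) = 0.964642,  N(d₂) = 0.833169,  e^(−rT) = 0.938590
E₀ = V₀·N(d₁) − D·e^(−rT)·N(d₂)
   = 45.4350·0.964642 − 15.0866·0.938590·0.833169 = 32.030738
B₀ = V₀ − E₀ = 45.4350 − 32.030738 = 13.404262
spread = −(1/T)·ln(B₀/D) − r = −(1/2.8939)·ln(13.404262/15.0866) − 0.0219 = 0.01895636
in basis points: 0.01895636 × 10⁴ = 189.5636 bp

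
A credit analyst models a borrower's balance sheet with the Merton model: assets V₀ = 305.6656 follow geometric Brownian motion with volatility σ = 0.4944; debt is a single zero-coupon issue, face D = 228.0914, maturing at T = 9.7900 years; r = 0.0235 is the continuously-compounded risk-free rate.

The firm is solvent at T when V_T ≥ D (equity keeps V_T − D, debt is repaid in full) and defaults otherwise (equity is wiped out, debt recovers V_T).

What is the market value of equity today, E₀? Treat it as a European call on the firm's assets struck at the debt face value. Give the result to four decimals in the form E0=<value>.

d₁ = [ln(V₀/D) + (r + σ²/2)T] / (σ√T)
   = [ln(305.6656/228.0914) + (0.0235 + 0.5·0.4944²)·9.7900] / (0.4944·√9.7900)
   = [0.292745 + 1.426557] / 1.546927 = 1.111430
d₂ = d₁ − σ√T = 1.111430 − 1.546927 = -0.435496
N(d₁) = 0.866808,  N(d₂) = 0.331601,  e^(−rT) = 0.794482
E₀ = V₀·N(d₁) − D·e^(−rT)·N(d₂)
   = 305.6656·0.866808 − 228.0914·0.794482·0.331601 = 204.862606

E0=204.8626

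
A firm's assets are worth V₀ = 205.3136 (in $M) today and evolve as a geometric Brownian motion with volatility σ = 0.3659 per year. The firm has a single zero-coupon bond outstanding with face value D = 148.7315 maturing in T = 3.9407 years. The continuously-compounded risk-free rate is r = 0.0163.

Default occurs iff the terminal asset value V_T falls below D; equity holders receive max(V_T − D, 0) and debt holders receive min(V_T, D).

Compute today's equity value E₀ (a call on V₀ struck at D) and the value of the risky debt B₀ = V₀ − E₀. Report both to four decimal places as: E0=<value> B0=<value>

E0=88.1709 B0=117.1427

d₁ = [ln(V₀/D) + (r + σ²/2)T] / (σ√T)
   = [ln(205.3136/148.7315) + (0.0163 + 0.5·0.3659²)·3.9407] / (0.3659·√3.9407)
   = [0.322396 + 0.328029] / 0.726355 = 0.895464
d₂ = d₁ − σ√T = 0.895464 − 0.726355 = 0.169109
N(d₁) = 0.814731,  N(d₂) = 0.567145,  e^(−rT) = 0.937786
E₀ = V₀·N(d₁) − D·e^(−rT)·N(d₂)
   = 205.3136·0.814731 − 148.7315·0.937786·0.567145 = 88.170882
B₀ = V₀ − E₀ = 205.3136 − 88.170882 = 117.142718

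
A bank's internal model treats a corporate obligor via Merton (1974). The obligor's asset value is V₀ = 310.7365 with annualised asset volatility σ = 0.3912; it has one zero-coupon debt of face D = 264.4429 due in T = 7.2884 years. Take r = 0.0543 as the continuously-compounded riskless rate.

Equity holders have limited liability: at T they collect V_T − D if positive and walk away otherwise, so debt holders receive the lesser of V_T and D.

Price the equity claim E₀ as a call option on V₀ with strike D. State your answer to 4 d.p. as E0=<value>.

d₁ = [ln(V₀/D) + (r + σ²/2)T] / (σ√T)
   = [ln(310.7365/264.4429) + (0.0543 + 0.5·0.3912²)·7.2884] / (0.3912·√7.2884)
   = [0.161320 + 0.953459] / 1.056124 = 1.055538
d₂ = d₁ − σ√T = 1.055538 − 1.056124 = -0.000586
N(d₁) = 0.854410,  N(d₂) = 0.499766,  e^(−rT) = 0.673168
E₀ = V₀·N(d₁) − D·e^(−rT)·N(d₂)
   = 310.7365·0.854410 − 264.4429·0.673168·0.499766 = 176.530828

E0=176.5308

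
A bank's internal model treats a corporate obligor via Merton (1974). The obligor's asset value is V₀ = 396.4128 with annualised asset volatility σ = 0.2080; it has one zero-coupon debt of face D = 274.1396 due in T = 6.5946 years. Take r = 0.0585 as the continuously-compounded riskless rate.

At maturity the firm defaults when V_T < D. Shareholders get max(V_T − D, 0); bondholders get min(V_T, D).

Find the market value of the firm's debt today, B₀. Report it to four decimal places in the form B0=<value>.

B0=181.3451

d₁ = [ln(V₀/D) + (r + σ²/2)T] / (σ√T)
   = [ln(396.4128/274.1396) + (0.0585 + 0.5·0.2080²)·6.5946] / (0.2080·√6.5946)
   = [0.368819 + 0.528438] / 0.534143 = 1.679807
d₂ = d₁ − σ√T = 1.679807 − 0.534143 = 1.145664
N(d₁) = 0.953503,  N(d₂) = 0.874033,  e^(−rT) = 0.679917
E₀ = V₀·N(d₁) − D·e^(−rT)·N(d₂)
   = 396.4128·0.953503 − 274.1396·0.679917·0.874033 = 215.067657
B₀ = V₀ − E₀ = 396.4128 − 215.067657 = 181.345143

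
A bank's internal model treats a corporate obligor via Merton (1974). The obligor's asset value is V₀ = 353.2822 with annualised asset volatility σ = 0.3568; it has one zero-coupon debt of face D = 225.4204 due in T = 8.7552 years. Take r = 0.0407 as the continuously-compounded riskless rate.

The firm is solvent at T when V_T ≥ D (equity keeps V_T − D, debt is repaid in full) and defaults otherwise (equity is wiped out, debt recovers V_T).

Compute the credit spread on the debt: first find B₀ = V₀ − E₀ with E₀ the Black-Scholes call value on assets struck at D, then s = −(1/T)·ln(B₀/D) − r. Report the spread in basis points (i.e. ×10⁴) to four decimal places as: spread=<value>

spread=236.2914

d₁ = [ln(V₀/D) + (r + σ²/2)T] / (σ√T)
   = [ln(353.2822/225.4204) + (0.0407 + 0.5·0.3568²)·8.7552] / (0.3568·√8.7552)
   = [0.449300 + 0.913632] / 1.055742 = 1.290971
d₂ = d₁ − σ√T = 1.290971 − 1.055742 = 0.235229
N(d₁) = 0.901643,  N(d₂) = 0.592984,  e^(−rT) = 0.700237
E₀ = V₀·N(d₁) − D·e^(−rT)·N(d₂)
   = 353.2822·0.901643 − 225.4204·0.700237·0.592984 = 224.933259
B₀ = V₀ − E₀ = 353.2822 − 224.933259 = 128.348941
spread = −(1/T)·ln(B₀/D) − r = −(1/8.7552)·ln(128.348941/225.4204) − 0.0407 = 0.02362914
in basis points: 0.02362914 × 10⁴ = 236.2914 bp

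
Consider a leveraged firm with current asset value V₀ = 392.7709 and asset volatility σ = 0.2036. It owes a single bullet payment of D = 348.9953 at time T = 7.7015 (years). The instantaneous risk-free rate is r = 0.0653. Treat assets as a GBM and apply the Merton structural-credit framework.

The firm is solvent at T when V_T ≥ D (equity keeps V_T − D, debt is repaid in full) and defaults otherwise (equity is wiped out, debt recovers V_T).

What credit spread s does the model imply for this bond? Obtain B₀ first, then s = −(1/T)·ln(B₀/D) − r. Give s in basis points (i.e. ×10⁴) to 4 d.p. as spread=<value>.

spread=68.8031

d₁ = [ln(V₀/D) + (r + σ²/2)T] / (σ√T)
   = [ln(392.7709/348.9953) + (0.0653 + 0.5·0.2036²)·7.7015] / (0.2036·√7.7015)
   = [0.118168 + 0.662533] / 0.565022 = 1.381718
d₂ = d₁ − σ√T = 1.381718 − 0.565022 = 0.816695
N(d₁) = 0.916471,  N(d₂) = 0.792949,  e^(−rT) = 0.604769
E₀ = V₀·N(d₁) − D·e^(−rT)·N(d₂)
   = 392.7709·0.916471 − 348.9953·0.604769·0.792949 = 192.601941
B₀ = V₀ − E₀ = 392.7709 − 192.601941 = 200.168959
spread = −(1/T)·ln(B₀/D) − r = −(1/7.7015)·ln(200.168959/348.9953) − 0.0653 = 0.00688031
in basis points: 0.00688031 × 10⁴ = 68.8031 bp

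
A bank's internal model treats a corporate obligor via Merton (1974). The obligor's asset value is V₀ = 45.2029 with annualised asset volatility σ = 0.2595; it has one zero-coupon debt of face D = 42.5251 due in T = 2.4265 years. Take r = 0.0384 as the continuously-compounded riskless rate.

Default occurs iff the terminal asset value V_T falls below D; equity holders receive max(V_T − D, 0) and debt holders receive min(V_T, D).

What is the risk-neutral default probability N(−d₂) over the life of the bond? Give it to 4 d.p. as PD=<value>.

PD=0.4288

d₁ = [ln(V₀/D) + (r + σ²/2)T] / (σ√T)
   = [ln(45.2029/42.5251) + (0.0384 + 0.5·0.2595²)·2.4265] / (0.2595·√2.4265)
   = [0.061067 + 0.174878] / 0.404229 = 0.583691
d₂ = d₁ − σ√T = 0.583691 − 0.404229 = 0.179462
risk-neutral PD = N(−d₂) = N(-0.179462) = 0.428787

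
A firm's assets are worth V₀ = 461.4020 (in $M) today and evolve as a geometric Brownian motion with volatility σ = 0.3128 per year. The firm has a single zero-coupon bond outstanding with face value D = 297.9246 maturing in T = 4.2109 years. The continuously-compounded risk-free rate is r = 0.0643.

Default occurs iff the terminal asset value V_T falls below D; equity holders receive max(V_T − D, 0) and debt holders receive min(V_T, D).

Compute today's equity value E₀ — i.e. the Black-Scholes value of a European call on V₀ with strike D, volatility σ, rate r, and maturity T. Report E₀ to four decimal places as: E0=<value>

E0=247.8456

d₁ = [ln(V₀/D) + (r + σ²/2)T] / (σ√T)
   = [ln(461.4020/297.9246) + (0.0643 + 0.5·0.3128²)·4.2109] / (0.3128·√4.2109)
   = [0.437429 + 0.476766] / 0.641881 = 1.424245
d₂ = d₁ − σ√T = 1.424245 − 0.641881 = 0.782365
N(d₁) = 0.922812,  N(d₂) = 0.783000,  e^(−rT) = 0.762799
E₀ = V₀·N(d₁) − D·e^(−rT)·N(d₂)
   = 461.4020·0.922812 − 297.9246·0.762799·0.783000 = 247.845570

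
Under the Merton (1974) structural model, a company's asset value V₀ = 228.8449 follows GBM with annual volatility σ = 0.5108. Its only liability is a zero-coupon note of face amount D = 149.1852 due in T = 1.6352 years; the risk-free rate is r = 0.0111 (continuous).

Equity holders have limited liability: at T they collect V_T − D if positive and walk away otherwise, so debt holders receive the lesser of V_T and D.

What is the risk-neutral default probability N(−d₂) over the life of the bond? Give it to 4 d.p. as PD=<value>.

PD=0.3608

d₁ = [ln(V₀/D) + (r + σ²/2)T] / (σ√T)
   = [ln(228.8449/149.1852) + (0.0111 + 0.5·0.5108²)·1.6352] / (0.5108·√1.6352)
   = [0.427856 + 0.231476] / 0.653185 = 1.009411
d₂ = d₁ − σ√T = 1.009411 − 0.653185 = 0.356226
risk-neutral PD = N(−d₂) = N(-0.356226) = 0.360836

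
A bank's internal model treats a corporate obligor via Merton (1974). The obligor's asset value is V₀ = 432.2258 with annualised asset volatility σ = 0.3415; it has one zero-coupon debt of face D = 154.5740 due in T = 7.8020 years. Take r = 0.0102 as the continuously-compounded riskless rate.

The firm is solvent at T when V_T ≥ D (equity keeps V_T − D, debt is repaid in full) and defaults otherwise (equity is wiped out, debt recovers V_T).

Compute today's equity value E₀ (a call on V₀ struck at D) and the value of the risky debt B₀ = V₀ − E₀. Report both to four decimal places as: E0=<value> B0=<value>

d₁ = [ln(V₀/D) + (r + σ²/2)T] / (σ√T)
   = [ln(432.2258/154.5740) + (0.0102 + 0.5·0.3415²)·7.8020] / (0.3415·√7.8020)
   = [1.028275 + 0.534524] / 0.953880 = 1.638360
d₂ = d₁ − σ√T = 1.638360 − 0.953880 = 0.684481
N(d₁) = 0.949327,  N(d₂) = 0.753164,  e^(−rT) = 0.923504
E₀ = V₀·N(d₁) − D·e^(−rT)·N(d₂)
   = 432.2258·0.949327 − 154.5740·0.923504·0.753164 = 302.809577
B₀ = V₀ − E₀ = 432.2258 − 302.809577 = 129.416223

E0=302.8096 B0=129.4162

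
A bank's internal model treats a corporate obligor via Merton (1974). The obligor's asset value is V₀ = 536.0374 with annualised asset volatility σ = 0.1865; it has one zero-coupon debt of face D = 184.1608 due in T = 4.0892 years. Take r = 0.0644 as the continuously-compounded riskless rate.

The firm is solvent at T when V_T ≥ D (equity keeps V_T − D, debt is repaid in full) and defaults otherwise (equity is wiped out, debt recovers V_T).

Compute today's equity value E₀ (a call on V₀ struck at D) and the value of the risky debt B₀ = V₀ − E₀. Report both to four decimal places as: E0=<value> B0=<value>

d₁ = [ln(V₀/D) + (r + σ²/2)T] / (σ√T)
   = [ln(536.0374/184.1608) + (0.0644 + 0.5·0.1865²)·4.0892] / (0.1865·√4.0892)
   = [1.068395 + 0.334460] / 0.377136 = 3.719759
d₂ = d₁ − σ√T = 3.719759 − 0.377136 = 3.342622
N(d₁) = 0.999900,  N(d₂) = 0.999585,  e^(−rT) = 0.768477
E₀ = V₀·N(d₁) − D·e^(−rT)·N(d₂)
   = 536.0374·0.999900 − 184.1608·0.768477·0.999585 = 394.519317
B₀ = V₀ − E₀ = 536.0374 − 394.519317 = 141.518083

E0=394.5193 B0=141.5181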